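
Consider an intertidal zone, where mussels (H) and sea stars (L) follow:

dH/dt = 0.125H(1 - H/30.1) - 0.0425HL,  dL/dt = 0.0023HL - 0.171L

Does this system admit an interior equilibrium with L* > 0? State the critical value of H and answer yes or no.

Threshold H = 74.3; K < 74.3, so no, the predator goes extinct.

The predator equation gives dL/dt > 0 only when H > 0.171/0.0023 = 74.3.
Without the predator, H → K = 30.1. Since 30.1 < 74.3, the predator cannot invade.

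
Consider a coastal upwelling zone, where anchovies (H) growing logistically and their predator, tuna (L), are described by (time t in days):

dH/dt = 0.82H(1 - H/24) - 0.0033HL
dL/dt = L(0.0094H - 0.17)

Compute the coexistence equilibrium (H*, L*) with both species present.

H* ≈ 18.1, L* ≈ 61.2

From dL/dt = 0 with L > 0: 0.0094H* = 0.17, so H* = 18.1.
Substitute into dH/dt = 0: 0.82(1 - 18.1/24) = 0.0033L*.
The bracket is 0.246, giving L* = 0.202/0.0033 = 61.2.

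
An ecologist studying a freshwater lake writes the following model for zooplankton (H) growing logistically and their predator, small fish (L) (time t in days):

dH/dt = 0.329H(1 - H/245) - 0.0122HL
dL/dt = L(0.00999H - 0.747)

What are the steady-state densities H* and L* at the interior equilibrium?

H* ≈ 74.8, L* ≈ 18.7

From dL/dt = 0 with L > 0: 0.00999H* = 0.747, so H* = 74.8.
Substitute into dH/dt = 0: 0.329(1 - 74.8/245) = 0.0122L*.
The bracket is 0.695, giving L* = 0.229/0.0122 = 18.7.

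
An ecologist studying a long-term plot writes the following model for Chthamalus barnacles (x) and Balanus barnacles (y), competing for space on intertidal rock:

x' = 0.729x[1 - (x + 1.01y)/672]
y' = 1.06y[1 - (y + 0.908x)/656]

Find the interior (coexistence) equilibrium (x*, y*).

Setting both brackets to zero gives the nullclines x + 1.01y = 672 and 0.908x + y = 656.
Substituting y = 656 - 0.908x into the first: x(1 - 1.01·0.908) = 672 - 1.01·656.
So x* = 9.44/0.0829 = 114, and then y* = 656 - 0.908·114 = 553.

x* ≈ 114, y* ≈ 553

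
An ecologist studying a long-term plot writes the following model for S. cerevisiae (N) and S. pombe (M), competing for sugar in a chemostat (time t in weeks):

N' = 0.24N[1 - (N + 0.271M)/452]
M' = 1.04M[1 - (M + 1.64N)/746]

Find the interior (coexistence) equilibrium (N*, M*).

Setting both brackets to zero gives the nullclines N + 0.271M = 452 and 1.64N + M = 746.
Substituting M = 746 - 1.64N into the first: N(1 - 0.271·1.64) = 452 - 0.271·746.
So N* = 250/0.556 = 450, and then M* = 746 - 1.64·450 = 8.5.

N* ≈ 450, M* ≈ 8.5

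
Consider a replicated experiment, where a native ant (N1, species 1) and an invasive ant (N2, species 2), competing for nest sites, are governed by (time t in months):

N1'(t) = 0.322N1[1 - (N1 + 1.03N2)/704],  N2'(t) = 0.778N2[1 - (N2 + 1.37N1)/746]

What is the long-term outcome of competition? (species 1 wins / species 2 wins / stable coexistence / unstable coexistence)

Compare the nullcline intercepts: K1/α12 = 704/1.03 = 683 < K2 = 746; K2/α21 = 746/1.37 = 545 < K1 = 704.
Since both are reversed, neither can invade when rare; the interior point is a saddle.

unstable coexistence (outcome depends on initial conditions)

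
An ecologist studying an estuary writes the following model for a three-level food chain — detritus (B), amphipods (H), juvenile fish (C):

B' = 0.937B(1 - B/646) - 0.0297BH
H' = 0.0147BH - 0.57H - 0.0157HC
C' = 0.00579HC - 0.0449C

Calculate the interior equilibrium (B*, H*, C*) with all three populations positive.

B* ≈ 487, H* ≈ 7.75, C* ≈ 420

From dC/dt = 0: 0.00579H* = 0.0449, so H* = 7.75.
From dB/dt = 0: 0.937(1 - B*/646) = 0.0297·7.75, giving B* = 646·(1 - 0.246) = 487.
From dH/dt = 0: 0.0147·487 - 0.57 = 0.0157C*, so C* = 6.59/0.0157 = 420.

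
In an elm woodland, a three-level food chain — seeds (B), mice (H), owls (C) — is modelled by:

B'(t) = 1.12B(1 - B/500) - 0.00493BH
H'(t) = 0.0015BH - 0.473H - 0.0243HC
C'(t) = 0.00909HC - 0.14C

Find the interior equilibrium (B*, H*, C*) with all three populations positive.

From dC/dt = 0: 0.00909H* = 0.14, so H* = 15.4.
From dB/dt = 0: 1.12(1 - B*/500) = 0.00493·15.4, giving B* = 500·(1 - 0.0678) = 466.
From dH/dt = 0: 0.0015·466 - 0.473 = 0.0243C*, so C* = 0.226/0.0243 = 9.31.

B* ≈ 466, H* ≈ 15.4, C* ≈ 9.31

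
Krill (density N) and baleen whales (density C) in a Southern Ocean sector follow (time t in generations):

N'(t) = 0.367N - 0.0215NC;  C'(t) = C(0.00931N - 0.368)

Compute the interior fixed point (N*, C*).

N* ≈ 39.5, C* ≈ 17.1

Set dC/dt = 0 with C > 0: 0.00931N - 0.368 = 0, so N* = 0.368/0.00931 = 39.5.
Set dN/dt = 0 with N > 0: 0.367 - 0.0215C = 0, so C* = 0.367/0.0215 = 17.1.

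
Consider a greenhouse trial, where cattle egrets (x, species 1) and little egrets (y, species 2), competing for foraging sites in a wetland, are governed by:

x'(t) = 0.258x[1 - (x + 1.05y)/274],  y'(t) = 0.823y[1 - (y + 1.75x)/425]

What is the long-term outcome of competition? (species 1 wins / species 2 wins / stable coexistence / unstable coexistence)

unstable coexistence (outcome depends on initial conditions)

Compare the nullcline intercepts: K1/α12 = 274/1.05 = 261 < K2 = 425; K2/α21 = 425/1.75 = 243 < K1 = 274.
Since both are reversed, neither can invade when rare; the interior point is a saddle.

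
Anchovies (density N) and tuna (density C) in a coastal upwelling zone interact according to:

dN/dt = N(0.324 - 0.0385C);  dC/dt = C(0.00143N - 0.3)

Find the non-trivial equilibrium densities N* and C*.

Set dC/dt = 0 with C > 0: 0.00143N - 0.3 = 0, so N* = 0.3/0.00143 = 210.
Set dN/dt = 0 with N > 0: 0.324 - 0.0385C = 0, so C* = 0.324/0.0385 = 8.42.

N* ≈ 210, C* ≈ 8.42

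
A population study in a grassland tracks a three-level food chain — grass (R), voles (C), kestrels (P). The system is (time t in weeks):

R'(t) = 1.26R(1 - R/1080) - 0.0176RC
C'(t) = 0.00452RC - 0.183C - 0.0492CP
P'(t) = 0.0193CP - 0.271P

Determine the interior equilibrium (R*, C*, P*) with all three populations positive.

R* ≈ 868, C* ≈ 14, P* ≈ 76

From dP/dt = 0: 0.0193C* = 0.271, so C* = 14.
From dR/dt = 0: 1.26(1 - R*/1080) = 0.0176·14, giving R* = 1080·(1 - 0.196) = 868.
From dC/dt = 0: 0.00452·868 - 0.183 = 0.0492P*, so P* = 3.74/0.0492 = 76.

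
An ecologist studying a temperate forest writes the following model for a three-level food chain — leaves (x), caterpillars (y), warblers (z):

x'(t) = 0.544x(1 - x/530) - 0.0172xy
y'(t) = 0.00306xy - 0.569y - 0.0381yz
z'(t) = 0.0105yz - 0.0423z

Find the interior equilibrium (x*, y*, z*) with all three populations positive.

x* ≈ 462, y* ≈ 4.03, z* ≈ 22.2

From dz/dt = 0: 0.0105y* = 0.0423, so y* = 4.03.
From dx/dt = 0: 0.544(1 - x*/530) = 0.0172·4.03, giving x* = 530·(1 - 0.127) = 462.
From dy/dt = 0: 0.00306·462 - 0.569 = 0.0381z*, so z* = 0.846/0.0381 = 22.2.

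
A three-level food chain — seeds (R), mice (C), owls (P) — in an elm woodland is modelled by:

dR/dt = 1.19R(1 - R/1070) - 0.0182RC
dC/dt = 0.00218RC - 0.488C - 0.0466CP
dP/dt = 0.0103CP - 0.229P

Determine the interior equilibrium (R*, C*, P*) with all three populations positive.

From dP/dt = 0: 0.0103C* = 0.229, so C* = 22.2.
From dR/dt = 0: 1.19(1 - R*/1070) = 0.0182·22.2, giving R* = 1070·(1 - 0.34) = 706.
From dC/dt = 0: 0.00218·706 - 0.488 = 0.0466P*, so P* = 1.05/0.0466 = 22.6.

R* ≈ 706, C* ≈ 22.2, P* ≈ 22.6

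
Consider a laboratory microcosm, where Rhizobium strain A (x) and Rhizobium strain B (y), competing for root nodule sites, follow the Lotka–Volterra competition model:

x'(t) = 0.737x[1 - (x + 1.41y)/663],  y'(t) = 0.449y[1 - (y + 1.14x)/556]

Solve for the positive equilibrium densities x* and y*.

Setting both brackets to zero gives the nullclines x + 1.41y = 663 and 1.14x + y = 556.
Substituting y = 556 - 1.14x into the first: x(1 - 1.41·1.14) = 663 - 1.41·556.
So x* = -121/-0.607 = 199, and then y* = 556 - 1.14·199 = 329.

x* ≈ 199, y* ≈ 329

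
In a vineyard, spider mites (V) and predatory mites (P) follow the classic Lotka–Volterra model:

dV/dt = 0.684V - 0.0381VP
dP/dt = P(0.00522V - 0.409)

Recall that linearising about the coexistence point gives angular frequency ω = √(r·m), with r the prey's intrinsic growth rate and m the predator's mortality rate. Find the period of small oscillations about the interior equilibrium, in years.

Here r = 0.684 and m = 0.409, so r·m = 0.28.
ω = √0.28 = 0.529 per year, hence T = 2π/ω ≈ 11.9 years.

T ≈ 11.9 years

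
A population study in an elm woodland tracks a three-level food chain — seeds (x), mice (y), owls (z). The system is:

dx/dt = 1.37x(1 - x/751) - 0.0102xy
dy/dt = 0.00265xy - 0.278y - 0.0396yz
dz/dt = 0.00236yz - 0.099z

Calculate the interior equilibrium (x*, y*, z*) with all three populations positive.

From dz/dt = 0: 0.00236y* = 0.099, so y* = 41.9.
From dx/dt = 0: 1.37(1 - x*/751) = 0.0102·41.9, giving x* = 751·(1 - 0.312) = 516.
From dy/dt = 0: 0.00265·516 - 0.278 = 0.0396z*, so z* = 1.09/0.0396 = 27.5.

x* ≈ 516, y* ≈ 41.9, z* ≈ 27.5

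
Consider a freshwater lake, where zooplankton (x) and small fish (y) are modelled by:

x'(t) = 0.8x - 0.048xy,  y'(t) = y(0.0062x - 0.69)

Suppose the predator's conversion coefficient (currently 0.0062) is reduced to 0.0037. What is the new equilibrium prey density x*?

x* ≈ 186

At the interior fixed point, setting dy/dt = 0 with y > 0 fixes x* = (predator death rate)/(xy coefficient) — independent of the other coefficients.
With the change, x* = 0.69/0.0037 = 186; it rises from 111.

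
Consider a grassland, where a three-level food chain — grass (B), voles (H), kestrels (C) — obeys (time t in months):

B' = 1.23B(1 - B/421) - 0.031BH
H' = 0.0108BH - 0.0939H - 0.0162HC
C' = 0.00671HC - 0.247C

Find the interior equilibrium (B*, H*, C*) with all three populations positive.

B* ≈ 30.4, H* ≈ 36.8, C* ≈ 14.5

From dC/dt = 0: 0.00671H* = 0.247, so H* = 36.8.
From dB/dt = 0: 1.23(1 - B*/421) = 0.031·36.8, giving B* = 421·(1 - 0.928) = 30.4.
From dH/dt = 0: 0.0108·30.4 - 0.0939 = 0.0162C*, so C* = 0.235/0.0162 = 14.5.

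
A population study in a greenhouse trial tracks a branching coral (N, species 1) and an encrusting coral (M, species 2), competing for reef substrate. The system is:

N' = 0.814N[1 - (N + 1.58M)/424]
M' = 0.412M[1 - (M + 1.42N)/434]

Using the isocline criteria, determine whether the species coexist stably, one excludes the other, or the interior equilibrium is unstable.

unstable coexistence (outcome depends on initial conditions)

Compare the nullcline intercepts: K1/α12 = 424/1.58 = 268 < K2 = 434; K2/α21 = 434/1.42 = 306 < K1 = 424.
Since both are reversed, neither can invade when rare; the interior point is a saddle.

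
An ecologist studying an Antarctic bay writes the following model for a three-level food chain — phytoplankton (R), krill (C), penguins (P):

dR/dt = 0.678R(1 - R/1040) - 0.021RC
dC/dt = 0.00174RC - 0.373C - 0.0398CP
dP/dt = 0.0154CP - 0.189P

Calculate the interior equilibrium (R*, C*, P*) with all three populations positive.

From dP/dt = 0: 0.0154C* = 0.189, so C* = 12.3.
From dR/dt = 0: 0.678(1 - R*/1040) = 0.021·12.3, giving R* = 1040·(1 - 0.38) = 645.
From dC/dt = 0: 0.00174·645 - 0.373 = 0.0398P*, so P* = 0.749/0.0398 = 18.8.

R* ≈ 645, C* ≈ 12.3, P* ≈ 18.8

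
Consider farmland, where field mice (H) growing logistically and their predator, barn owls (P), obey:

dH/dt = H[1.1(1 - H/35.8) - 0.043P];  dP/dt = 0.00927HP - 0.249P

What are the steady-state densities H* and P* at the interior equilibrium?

From dP/dt = 0 with P > 0: 0.00927H* = 0.249, so H* = 26.9.
Substitute into dH/dt = 0: 1.1(1 - 26.9/35.8) = 0.043P*.
The bracket is 0.25, giving P* = 0.275/0.043 = 6.39.

H* ≈ 26.9, P* ≈ 6.39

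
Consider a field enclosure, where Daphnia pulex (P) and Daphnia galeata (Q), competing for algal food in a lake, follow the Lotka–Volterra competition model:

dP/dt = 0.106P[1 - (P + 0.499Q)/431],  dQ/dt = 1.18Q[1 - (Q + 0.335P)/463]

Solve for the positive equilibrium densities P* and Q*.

P* ≈ 240, Q* ≈ 383

Setting both brackets to zero gives the nullclines P + 0.499Q = 431 and 0.335P + Q = 463.
Substituting Q = 463 - 0.335P into the first: P(1 - 0.499·0.335) = 431 - 0.499·463.
So P* = 200/0.833 = 240, and then Q* = 463 - 0.335·240 = 383.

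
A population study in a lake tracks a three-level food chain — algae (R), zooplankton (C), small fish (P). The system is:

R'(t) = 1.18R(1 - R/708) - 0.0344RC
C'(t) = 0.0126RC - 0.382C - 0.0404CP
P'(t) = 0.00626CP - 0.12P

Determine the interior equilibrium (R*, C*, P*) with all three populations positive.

From dP/dt = 0: 0.00626C* = 0.12, so C* = 19.2.
From dR/dt = 0: 1.18(1 - R*/708) = 0.0344·19.2, giving R* = 708·(1 - 0.559) = 312.
From dC/dt = 0: 0.0126·312 - 0.382 = 0.0404P*, so P* = 3.55/0.0404 = 88.

R* ≈ 312, C* ≈ 19.2, P* ≈ 88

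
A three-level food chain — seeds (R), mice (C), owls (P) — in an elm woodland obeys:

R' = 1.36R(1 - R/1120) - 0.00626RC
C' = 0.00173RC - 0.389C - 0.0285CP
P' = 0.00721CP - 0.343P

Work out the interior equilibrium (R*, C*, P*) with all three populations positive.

From dP/dt = 0: 0.00721C* = 0.343, so C* = 47.6.
From dR/dt = 0: 1.36(1 - R*/1120) = 0.00626·47.6, giving R* = 1120·(1 - 0.219) = 875.
From dC/dt = 0: 0.00173·875 - 0.389 = 0.0285P*, so P* = 1.12/0.0285 = 39.4.

R* ≈ 875, C* ≈ 47.6, P* ≈ 39.4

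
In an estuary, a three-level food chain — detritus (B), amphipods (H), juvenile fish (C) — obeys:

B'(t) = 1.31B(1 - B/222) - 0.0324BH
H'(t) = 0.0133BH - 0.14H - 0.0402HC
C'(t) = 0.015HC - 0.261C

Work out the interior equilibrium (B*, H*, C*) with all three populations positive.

B* ≈ 126, H* ≈ 17.4, C* ≈ 38.4

From dC/dt = 0: 0.015H* = 0.261, so H* = 17.4.
From dB/dt = 0: 1.31(1 - B*/222) = 0.0324·17.4, giving B* = 222·(1 - 0.43) = 126.
From dH/dt = 0: 0.0133·126 - 0.14 = 0.0402C*, so C* = 1.54/0.0402 = 38.4.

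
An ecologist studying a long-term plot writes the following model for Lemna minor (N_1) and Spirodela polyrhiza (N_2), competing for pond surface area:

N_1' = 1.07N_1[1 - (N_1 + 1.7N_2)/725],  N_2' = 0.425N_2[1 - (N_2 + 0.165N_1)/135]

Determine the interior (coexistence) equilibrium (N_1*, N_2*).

N_1* ≈ 689, N_2* ≈ 21.4

Setting both brackets to zero gives the nullclines N_1 + 1.7N_2 = 725 and 0.165N_1 + N_2 = 135.
Substituting N_2 = 135 - 0.165N_1 into the first: N_1(1 - 1.7·0.165) = 725 - 1.7·135.
So N_1* = 496/0.72 = 689, and then N_2* = 135 - 0.165·689 = 21.4.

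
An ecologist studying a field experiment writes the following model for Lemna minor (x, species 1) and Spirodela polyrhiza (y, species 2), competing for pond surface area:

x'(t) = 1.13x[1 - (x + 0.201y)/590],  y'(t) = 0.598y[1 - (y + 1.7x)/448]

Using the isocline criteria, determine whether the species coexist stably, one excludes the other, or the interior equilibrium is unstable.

species 1 excludes species 2

Compare the nullcline intercepts: K1/α12 = 590/0.201 = 2940 > K2 = 448; K2/α21 = 448/1.7 = 264 < K1 = 590.
Since the inequalities point opposite ways, species 1 can invade but species 2 cannot.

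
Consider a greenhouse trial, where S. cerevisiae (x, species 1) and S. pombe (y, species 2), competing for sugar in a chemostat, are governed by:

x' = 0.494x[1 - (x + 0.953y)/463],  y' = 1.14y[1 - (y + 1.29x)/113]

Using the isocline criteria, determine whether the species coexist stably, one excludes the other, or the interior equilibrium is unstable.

Compare the nullcline intercepts: K1/α12 = 463/0.953 = 486 > K2 = 113; K2/α21 = 113/1.29 = 87.6 < K1 = 463.
Since the inequalities point opposite ways, species 1 can invade but species 2 cannot.

species 1 excludes species 2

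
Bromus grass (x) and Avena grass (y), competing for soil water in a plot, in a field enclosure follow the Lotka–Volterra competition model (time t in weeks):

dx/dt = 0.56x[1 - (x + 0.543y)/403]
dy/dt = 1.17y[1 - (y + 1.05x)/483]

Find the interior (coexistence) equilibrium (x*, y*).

x* ≈ 327, y* ≈ 139

Setting both brackets to zero gives the nullclines x + 0.543y = 403 and 1.05x + y = 483.
Substituting y = 483 - 1.05x into the first: x(1 - 0.543·1.05) = 403 - 0.543·483.
So x* = 141/0.43 = 327, and then y* = 483 - 1.05·327 = 139.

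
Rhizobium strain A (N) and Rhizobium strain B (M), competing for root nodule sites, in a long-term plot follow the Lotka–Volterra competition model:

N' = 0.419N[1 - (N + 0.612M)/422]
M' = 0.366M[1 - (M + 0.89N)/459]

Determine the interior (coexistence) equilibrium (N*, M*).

Setting both brackets to zero gives the nullclines N + 0.612M = 422 and 0.89N + M = 459.
Substituting M = 459 - 0.89N into the first: N(1 - 0.612·0.89) = 422 - 0.612·459.
So N* = 141/0.455 = 310, and then M* = 459 - 0.89·310 = 183.

N* ≈ 310, M* ≈ 183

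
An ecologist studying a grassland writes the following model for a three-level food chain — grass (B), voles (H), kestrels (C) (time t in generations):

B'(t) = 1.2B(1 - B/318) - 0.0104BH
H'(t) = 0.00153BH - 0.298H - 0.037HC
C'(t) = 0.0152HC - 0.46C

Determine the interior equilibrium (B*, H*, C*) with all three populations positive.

B* ≈ 235, H* ≈ 30.3, C* ≈ 1.65

From dC/dt = 0: 0.0152H* = 0.46, so H* = 30.3.
From dB/dt = 0: 1.2(1 - B*/318) = 0.0104·30.3, giving B* = 318·(1 - 0.262) = 235.
From dH/dt = 0: 0.00153·235 - 0.298 = 0.037C*, so C* = 0.0609/0.037 = 1.65.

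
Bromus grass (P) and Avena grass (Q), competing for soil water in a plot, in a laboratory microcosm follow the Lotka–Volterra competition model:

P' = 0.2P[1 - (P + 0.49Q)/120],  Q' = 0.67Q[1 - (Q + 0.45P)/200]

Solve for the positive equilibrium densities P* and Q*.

P* ≈ 28.2, Q* ≈ 187

Setting both brackets to zero gives the nullclines P + 0.49Q = 120 and 0.45P + Q = 200.
Substituting Q = 200 - 0.45P into the first: P(1 - 0.49·0.45) = 120 - 0.49·200.
So P* = 22/0.779 = 28.2, and then Q* = 200 - 0.45·28.2 = 187.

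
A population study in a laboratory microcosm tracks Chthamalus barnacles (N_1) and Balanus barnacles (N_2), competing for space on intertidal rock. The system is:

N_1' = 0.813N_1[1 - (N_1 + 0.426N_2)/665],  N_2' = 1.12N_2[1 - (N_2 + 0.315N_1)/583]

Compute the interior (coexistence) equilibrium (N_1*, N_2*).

N_1* ≈ 481, N_2* ≈ 431

Setting both brackets to zero gives the nullclines N_1 + 0.426N_2 = 665 and 0.315N_1 + N_2 = 583.
Substituting N_2 = 583 - 0.315N_1 into the first: N_1(1 - 0.426·0.315) = 665 - 0.426·583.
So N_1* = 417/0.866 = 481, and then N_2* = 583 - 0.315·481 = 431.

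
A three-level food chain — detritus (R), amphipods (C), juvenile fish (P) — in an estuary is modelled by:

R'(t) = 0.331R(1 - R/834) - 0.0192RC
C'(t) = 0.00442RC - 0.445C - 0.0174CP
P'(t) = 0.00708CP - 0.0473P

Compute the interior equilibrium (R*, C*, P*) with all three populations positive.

From dP/dt = 0: 0.00708C* = 0.0473, so C* = 6.68.
From dR/dt = 0: 0.331(1 - R*/834) = 0.0192·6.68, giving R* = 834·(1 - 0.388) = 511.
From dC/dt = 0: 0.00442·511 - 0.445 = 0.0174P*, so P* = 1.81/0.0174 = 104.

R* ≈ 511, C* ≈ 6.68, P* ≈ 104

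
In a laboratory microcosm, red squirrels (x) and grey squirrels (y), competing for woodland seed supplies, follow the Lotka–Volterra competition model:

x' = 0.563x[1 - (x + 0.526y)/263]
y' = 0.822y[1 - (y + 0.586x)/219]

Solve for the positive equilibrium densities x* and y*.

x* ≈ 214, y* ≈ 93.8

Setting both brackets to zero gives the nullclines x + 0.526y = 263 and 0.586x + y = 219.
Substituting y = 219 - 0.586x into the first: x(1 - 0.526·0.586) = 263 - 0.526·219.
So x* = 148/0.692 = 214, and then y* = 219 - 0.586·214 = 93.8.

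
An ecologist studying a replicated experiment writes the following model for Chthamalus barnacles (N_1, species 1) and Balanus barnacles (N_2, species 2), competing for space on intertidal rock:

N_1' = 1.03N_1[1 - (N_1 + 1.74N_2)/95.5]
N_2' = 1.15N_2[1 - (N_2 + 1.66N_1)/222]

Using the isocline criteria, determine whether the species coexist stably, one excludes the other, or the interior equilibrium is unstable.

species 2 excludes species 1

Compare the nullcline intercepts: K1/α12 = 95.5/1.74 = 54.9 < K2 = 222; K2/α21 = 222/1.66 = 134 > K1 = 95.5.
Since the inequalities point opposite ways, species 2 can invade but species 1 cannot.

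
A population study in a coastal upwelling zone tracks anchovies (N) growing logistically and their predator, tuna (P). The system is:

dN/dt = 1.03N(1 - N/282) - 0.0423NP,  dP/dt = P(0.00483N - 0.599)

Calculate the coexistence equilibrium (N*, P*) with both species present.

N* ≈ 124, P* ≈ 13.6

From dP/dt = 0 with P > 0: 0.00483N* = 0.599, so N* = 124.
Substitute into dN/dt = 0: 1.03(1 - 124/282) = 0.0423P*.
The bracket is 0.56, giving P* = 0.577/0.0423 = 13.6.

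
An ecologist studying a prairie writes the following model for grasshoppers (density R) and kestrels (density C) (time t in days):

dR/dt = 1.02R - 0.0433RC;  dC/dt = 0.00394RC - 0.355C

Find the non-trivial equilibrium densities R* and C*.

Set dC/dt = 0 with C > 0: 0.00394R - 0.355 = 0, so R* = 0.355/0.00394 = 90.1.
Set dR/dt = 0 with R > 0: 1.02 - 0.0433C = 0, so C* = 1.02/0.0433 = 23.6.

R* ≈ 90.1, C* ≈ 23.6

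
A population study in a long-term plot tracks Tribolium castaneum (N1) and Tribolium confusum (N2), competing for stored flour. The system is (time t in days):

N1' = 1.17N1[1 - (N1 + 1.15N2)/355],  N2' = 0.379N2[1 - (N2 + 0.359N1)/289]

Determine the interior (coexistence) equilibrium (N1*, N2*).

Setting both brackets to zero gives the nullclines N1 + 1.15N2 = 355 and 0.359N1 + N2 = 289.
Substituting N2 = 289 - 0.359N1 into the first: N1(1 - 1.15·0.359) = 355 - 1.15·289.
So N1* = 22.7/0.587 = 38.6, and then N2* = 289 - 0.359·38.6 = 275.

N1* ≈ 38.6, N2* ≈ 275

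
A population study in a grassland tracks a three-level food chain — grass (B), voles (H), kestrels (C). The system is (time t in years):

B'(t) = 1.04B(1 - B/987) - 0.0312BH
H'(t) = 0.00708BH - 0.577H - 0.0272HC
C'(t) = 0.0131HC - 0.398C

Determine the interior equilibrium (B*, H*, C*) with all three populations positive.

From dC/dt = 0: 0.0131H* = 0.398, so H* = 30.4.
From dB/dt = 0: 1.04(1 - B*/987) = 0.0312·30.4, giving B* = 987·(1 - 0.911) = 87.4.
From dH/dt = 0: 0.00708·87.4 - 0.577 = 0.0272C*, so C* = 0.0418/0.0272 = 1.54.

B* ≈ 87.4, H* ≈ 30.4, C* ≈ 1.54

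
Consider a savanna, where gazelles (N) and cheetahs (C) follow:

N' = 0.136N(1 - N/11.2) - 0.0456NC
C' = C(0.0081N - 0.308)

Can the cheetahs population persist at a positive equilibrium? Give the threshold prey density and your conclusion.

Threshold N = 38; K < 38, so no, the predator goes extinct.

The predator equation gives dC/dt > 0 only when N > 0.308/0.0081 = 38.
Without the predator, N → K = 11.2. Since 11.2 < 38, the predator cannot invade.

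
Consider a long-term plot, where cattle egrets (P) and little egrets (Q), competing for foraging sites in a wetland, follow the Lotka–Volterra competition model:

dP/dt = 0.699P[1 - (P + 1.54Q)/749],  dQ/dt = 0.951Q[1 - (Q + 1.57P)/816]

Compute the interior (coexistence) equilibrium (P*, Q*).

Setting both brackets to zero gives the nullclines P + 1.54Q = 749 and 1.57P + Q = 816.
Substituting Q = 816 - 1.57P into the first: P(1 - 1.54·1.57) = 749 - 1.54·816.
So P* = -508/-1.42 = 358, and then Q* = 816 - 1.57·358 = 254.

P* ≈ 358, Q* ≈ 254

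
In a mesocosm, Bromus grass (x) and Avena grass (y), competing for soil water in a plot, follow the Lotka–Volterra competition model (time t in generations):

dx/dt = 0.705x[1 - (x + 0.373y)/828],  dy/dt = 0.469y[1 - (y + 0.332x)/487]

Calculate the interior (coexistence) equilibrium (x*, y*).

x* ≈ 738, y* ≈ 242

Setting both brackets to zero gives the nullclines x + 0.373y = 828 and 0.332x + y = 487.
Substituting y = 487 - 0.332x into the first: x(1 - 0.373·0.332) = 828 - 0.373·487.
So x* = 646/0.876 = 738, and then y* = 487 - 0.332·738 = 242.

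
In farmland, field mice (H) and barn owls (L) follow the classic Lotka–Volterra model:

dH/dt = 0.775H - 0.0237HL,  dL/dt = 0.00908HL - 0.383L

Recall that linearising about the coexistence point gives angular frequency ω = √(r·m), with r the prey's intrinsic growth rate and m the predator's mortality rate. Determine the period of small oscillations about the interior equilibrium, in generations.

Here r = 0.775 and m = 0.383, so r·m = 0.297.
ω = √0.297 = 0.545 per generation, hence T = 2π/ω ≈ 11.5 generations.

T ≈ 11.5 generations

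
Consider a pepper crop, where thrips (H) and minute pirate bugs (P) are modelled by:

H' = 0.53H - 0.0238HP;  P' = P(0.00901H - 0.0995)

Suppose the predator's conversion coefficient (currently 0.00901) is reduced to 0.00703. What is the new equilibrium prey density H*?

At the interior fixed point, setting dP/dt = 0 with P > 0 fixes H* = (predator death rate)/(HP coefficient) — independent of the other coefficients.
With the change, H* = 0.0995/0.00703 = 14.2; it rises from 11.

H* ≈ 14.2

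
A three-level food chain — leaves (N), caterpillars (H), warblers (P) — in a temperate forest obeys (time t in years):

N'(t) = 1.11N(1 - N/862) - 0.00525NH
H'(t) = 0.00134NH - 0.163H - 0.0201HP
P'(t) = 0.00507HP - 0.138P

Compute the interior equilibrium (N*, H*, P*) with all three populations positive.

From dP/dt = 0: 0.00507H* = 0.138, so H* = 27.2.
From dN/dt = 0: 1.11(1 - N*/862) = 0.00525·27.2, giving N* = 862·(1 - 0.129) = 751.
From dH/dt = 0: 0.00134·751 - 0.163 = 0.0201P*, so P* = 0.843/0.0201 = 42.

N* ≈ 751, H* ≈ 27.2, P* ≈ 42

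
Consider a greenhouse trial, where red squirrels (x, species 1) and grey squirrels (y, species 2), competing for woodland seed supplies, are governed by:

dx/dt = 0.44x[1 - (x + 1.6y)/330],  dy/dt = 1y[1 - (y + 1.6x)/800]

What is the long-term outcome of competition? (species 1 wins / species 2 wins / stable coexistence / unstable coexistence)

Compare the nullcline intercepts: K1/α12 = 330/1.6 = 206 < K2 = 800; K2/α21 = 800/1.6 = 500 > K1 = 330.
Since the inequalities point opposite ways, species 2 can invade but species 1 cannot.

species 2 excludes species 1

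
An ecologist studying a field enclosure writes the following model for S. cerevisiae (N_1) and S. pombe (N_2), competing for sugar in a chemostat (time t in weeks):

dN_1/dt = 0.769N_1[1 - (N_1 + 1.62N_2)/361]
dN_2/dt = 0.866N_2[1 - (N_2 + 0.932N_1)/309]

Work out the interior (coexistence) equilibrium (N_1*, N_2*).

N_1* ≈ 274, N_2* ≈ 53.8

Setting both brackets to zero gives the nullclines N_1 + 1.62N_2 = 361 and 0.932N_1 + N_2 = 309.
Substituting N_2 = 309 - 0.932N_1 into the first: N_1(1 - 1.62·0.932) = 361 - 1.62·309.
So N_1* = -140/-0.51 = 274, and then N_2* = 309 - 0.932·274 = 53.8.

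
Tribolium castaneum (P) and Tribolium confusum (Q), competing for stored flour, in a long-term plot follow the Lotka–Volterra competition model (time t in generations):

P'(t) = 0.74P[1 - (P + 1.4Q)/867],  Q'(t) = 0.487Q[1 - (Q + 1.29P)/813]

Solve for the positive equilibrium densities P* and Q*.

Setting both brackets to zero gives the nullclines P + 1.4Q = 867 and 1.29P + Q = 813.
Substituting Q = 813 - 1.29P into the first: P(1 - 1.4·1.29) = 867 - 1.4·813.
So P* = -271/-0.806 = 336, and then Q* = 813 - 1.29·336 = 379.

P* ≈ 336, Q* ≈ 379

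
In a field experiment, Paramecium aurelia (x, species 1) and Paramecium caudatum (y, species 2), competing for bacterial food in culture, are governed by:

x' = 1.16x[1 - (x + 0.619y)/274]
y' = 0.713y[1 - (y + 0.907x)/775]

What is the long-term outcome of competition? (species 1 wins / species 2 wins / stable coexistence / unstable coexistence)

Compare the nullcline intercepts: K1/α12 = 274/0.619 = 443 < K2 = 775; K2/α21 = 775/0.907 = 854 > K1 = 274.
Since the inequalities point opposite ways, species 2 can invade but species 1 cannot.

species 2 excludes species 1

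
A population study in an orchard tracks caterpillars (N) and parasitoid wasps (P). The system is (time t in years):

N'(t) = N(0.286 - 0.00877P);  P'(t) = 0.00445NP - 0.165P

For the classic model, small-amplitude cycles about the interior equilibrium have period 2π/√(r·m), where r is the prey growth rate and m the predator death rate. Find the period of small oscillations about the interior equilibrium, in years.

Here r = 0.286 and m = 0.165, so r·m = 0.0472.
ω = √0.0472 = 0.217 per year, hence T = 2π/ω ≈ 28.9 years.

T ≈ 28.9 years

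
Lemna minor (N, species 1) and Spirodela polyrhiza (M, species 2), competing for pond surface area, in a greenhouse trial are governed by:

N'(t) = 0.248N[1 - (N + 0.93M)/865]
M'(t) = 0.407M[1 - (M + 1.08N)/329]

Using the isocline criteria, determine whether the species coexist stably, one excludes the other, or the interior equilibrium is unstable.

Compare the nullcline intercepts: K1/α12 = 865/0.93 = 930 > K2 = 329; K2/α21 = 329/1.08 = 305 < K1 = 865.
Since the inequalities point opposite ways, species 1 can invade but species 2 cannot.

species 1 excludes species 2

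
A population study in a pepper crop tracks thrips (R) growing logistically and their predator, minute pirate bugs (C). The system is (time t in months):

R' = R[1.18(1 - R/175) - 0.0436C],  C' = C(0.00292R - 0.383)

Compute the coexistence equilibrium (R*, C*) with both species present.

From dC/dt = 0 with C > 0: 0.00292R* = 0.383, so R* = 131.
Substitute into dR/dt = 0: 1.18(1 - 131/175) = 0.0436C*.
The bracket is 0.25, giving C* = 0.296/0.0436 = 6.78.

R* ≈ 131, C* ≈ 6.78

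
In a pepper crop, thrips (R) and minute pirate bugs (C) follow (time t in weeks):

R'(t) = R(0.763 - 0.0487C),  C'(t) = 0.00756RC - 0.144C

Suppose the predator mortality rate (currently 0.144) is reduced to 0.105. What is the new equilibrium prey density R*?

At the interior fixed point, setting dC/dt = 0 with C > 0 fixes R* = (predator death rate)/(RC coefficient) — independent of the other coefficients.
With the change, R* = 0.105/0.00756 = 13.9; it falls from 19.

R* ≈ 13.9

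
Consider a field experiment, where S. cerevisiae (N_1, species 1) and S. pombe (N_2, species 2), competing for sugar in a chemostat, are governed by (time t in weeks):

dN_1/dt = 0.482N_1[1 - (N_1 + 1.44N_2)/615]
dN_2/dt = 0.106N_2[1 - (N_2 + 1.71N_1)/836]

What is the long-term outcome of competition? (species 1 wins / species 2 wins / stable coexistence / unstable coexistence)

unstable coexistence (outcome depends on initial conditions)

Compare the nullcline intercepts: K1/α12 = 615/1.44 = 427 < K2 = 836; K2/α21 = 836/1.71 = 489 < K1 = 615.
Since both are reversed, neither can invade when rare; the interior point is a saddle.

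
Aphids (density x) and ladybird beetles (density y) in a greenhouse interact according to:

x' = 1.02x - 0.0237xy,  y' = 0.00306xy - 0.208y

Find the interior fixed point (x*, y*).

x* ≈ 68, y* ≈ 43

Set dy/dt = 0 with y > 0: 0.00306x - 0.208 = 0, so x* = 0.208/0.00306 = 68.
Set dx/dt = 0 with x > 0: 1.02 - 0.0237y = 0, so y* = 1.02/0.0237 = 43.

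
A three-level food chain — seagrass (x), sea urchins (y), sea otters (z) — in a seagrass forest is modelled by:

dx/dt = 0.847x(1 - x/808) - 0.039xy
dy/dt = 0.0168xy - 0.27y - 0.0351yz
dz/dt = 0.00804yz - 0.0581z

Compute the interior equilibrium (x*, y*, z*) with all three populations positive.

From dz/dt = 0: 0.00804y* = 0.0581, so y* = 7.23.
From dx/dt = 0: 0.847(1 - x*/808) = 0.039·7.23, giving x* = 808·(1 - 0.333) = 539.
From dy/dt = 0: 0.0168·539 - 0.27 = 0.0351z*, so z* = 8.79/0.0351 = 250.

x* ≈ 539, y* ≈ 7.23, z* ≈ 250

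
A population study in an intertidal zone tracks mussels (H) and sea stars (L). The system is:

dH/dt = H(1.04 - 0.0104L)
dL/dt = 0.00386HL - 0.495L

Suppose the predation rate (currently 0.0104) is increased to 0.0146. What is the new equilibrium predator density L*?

At the interior fixed point, setting dH/dt = 0 with H > 0 fixes L* = (prey growth rate)/(HL coefficient) — independent of the other coefficients.
With the change, L* = 1.04/0.0146 = 71.2; it falls from 100.

L* ≈ 71.2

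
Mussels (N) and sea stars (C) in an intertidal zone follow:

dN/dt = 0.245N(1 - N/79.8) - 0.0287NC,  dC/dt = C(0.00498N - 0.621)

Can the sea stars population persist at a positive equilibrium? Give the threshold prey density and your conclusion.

The predator equation gives dC/dt > 0 only when N > 0.621/0.00498 = 125.
Without the predator, N → K = 79.8. Since 79.8 < 125, the predator cannot invade.

Threshold N = 125; K < 125, so no, the predator goes extinct.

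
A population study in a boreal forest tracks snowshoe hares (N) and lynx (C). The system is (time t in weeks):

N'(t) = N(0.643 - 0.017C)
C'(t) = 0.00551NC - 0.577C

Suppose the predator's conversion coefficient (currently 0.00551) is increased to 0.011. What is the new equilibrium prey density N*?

At the interior fixed point, setting dC/dt = 0 with C > 0 fixes N* = (predator death rate)/(NC coefficient) — independent of the other coefficients.
With the change, N* = 0.577/0.011 = 52.5; it falls from 105.

N* ≈ 52.5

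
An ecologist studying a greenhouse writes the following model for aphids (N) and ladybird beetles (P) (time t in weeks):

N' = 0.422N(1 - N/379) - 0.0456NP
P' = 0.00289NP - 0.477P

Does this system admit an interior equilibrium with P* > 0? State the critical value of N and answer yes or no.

Threshold N = 165; K > 165, so yes, the predator persists.

The predator equation gives dP/dt > 0 only when N > 0.477/0.00289 = 165.
Without the predator, N → K = 379. Since 379 > 165, the predator can invade and persist.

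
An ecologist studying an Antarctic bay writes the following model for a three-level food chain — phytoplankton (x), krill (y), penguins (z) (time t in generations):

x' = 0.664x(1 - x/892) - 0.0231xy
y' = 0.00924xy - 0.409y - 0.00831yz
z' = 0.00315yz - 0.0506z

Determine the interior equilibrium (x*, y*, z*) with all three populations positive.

x* ≈ 394, y* ≈ 16.1, z* ≈ 388

From dz/dt = 0: 0.00315y* = 0.0506, so y* = 16.1.
From dx/dt = 0: 0.664(1 - x*/892) = 0.0231·16.1, giving x* = 892·(1 - 0.559) = 394.
From dy/dt = 0: 0.00924·394 - 0.409 = 0.00831z*, so z* = 3.23/0.00831 = 388.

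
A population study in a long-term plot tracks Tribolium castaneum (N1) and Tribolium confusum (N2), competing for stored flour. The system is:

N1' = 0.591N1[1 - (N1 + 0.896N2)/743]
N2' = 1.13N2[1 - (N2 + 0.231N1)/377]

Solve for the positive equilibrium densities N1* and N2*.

Setting both brackets to zero gives the nullclines N1 + 0.896N2 = 743 and 0.231N1 + N2 = 377.
Substituting N2 = 377 - 0.231N1 into the first: N1(1 - 0.896·0.231) = 743 - 0.896·377.
So N1* = 405/0.793 = 511, and then N2* = 377 - 0.231·511 = 259.

N1* ≈ 511, N2* ≈ 259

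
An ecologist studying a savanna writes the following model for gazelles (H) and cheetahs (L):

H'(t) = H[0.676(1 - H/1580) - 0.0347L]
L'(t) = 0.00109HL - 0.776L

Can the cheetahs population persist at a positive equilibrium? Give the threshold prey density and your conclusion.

Threshold H = 712; K > 712, so yes, the predator persists.

The predator equation gives dL/dt > 0 only when H > 0.776/0.00109 = 712.
Without the predator, H → K = 1580. Since 1580 > 712, the predator can invade and persist.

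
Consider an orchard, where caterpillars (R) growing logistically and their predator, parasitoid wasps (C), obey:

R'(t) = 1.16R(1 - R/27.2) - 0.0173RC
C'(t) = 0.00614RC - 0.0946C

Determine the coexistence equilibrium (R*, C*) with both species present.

R* ≈ 15.4, C* ≈ 29.1

From dC/dt = 0 with C > 0: 0.00614R* = 0.0946, so R* = 15.4.
Substitute into dR/dt = 0: 1.16(1 - 15.4/27.2) = 0.0173C*.
The bracket is 0.434, giving C* = 0.503/0.0173 = 29.1.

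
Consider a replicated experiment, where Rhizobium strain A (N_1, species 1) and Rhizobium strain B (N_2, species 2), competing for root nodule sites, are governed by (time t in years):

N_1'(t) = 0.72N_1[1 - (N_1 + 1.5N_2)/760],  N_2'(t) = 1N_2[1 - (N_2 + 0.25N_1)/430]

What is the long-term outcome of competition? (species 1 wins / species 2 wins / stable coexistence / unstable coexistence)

stable coexistence

Compare the nullcline intercepts: K1/α12 = 760/1.5 = 507 > K2 = 430; K2/α21 = 430/0.25 = 1720 > K1 = 760.
Since both inequalities hold, each species can invade when rare, so the interior equilibrium is stable.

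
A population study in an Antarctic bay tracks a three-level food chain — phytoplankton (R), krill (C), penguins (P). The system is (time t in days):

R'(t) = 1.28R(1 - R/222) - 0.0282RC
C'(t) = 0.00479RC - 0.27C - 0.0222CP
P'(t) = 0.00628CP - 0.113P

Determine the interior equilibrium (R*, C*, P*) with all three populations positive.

From dP/dt = 0: 0.00628C* = 0.113, so C* = 18.
From dR/dt = 0: 1.28(1 - R*/222) = 0.0282·18, giving R* = 222·(1 - 0.396) = 134.
From dC/dt = 0: 0.00479·134 - 0.27 = 0.0222P*, so P* = 0.372/0.0222 = 16.7.

R* ≈ 134, C* ≈ 18, P* ≈ 16.7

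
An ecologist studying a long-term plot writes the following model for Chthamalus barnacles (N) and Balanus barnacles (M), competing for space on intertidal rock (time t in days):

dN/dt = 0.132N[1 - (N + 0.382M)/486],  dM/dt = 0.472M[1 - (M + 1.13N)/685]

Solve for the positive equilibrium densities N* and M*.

Setting both brackets to zero gives the nullclines N + 0.382M = 486 and 1.13N + M = 685.
Substituting M = 685 - 1.13N into the first: N(1 - 0.382·1.13) = 486 - 0.382·685.
So N* = 224/0.568 = 395, and then M* = 685 - 1.13·395 = 239.

N* ≈ 395, M* ≈ 239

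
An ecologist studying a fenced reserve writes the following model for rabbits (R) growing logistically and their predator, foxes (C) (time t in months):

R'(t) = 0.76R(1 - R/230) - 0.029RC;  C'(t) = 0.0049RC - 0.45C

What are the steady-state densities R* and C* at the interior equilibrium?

From dC/dt = 0 with C > 0: 0.0049R* = 0.45, so R* = 91.8.
Substitute into dR/dt = 0: 0.76(1 - 91.8/230) = 0.029C*.
The bracket is 0.601, giving C* = 0.457/0.029 = 15.7.

R* ≈ 91.8, C* ≈ 15.7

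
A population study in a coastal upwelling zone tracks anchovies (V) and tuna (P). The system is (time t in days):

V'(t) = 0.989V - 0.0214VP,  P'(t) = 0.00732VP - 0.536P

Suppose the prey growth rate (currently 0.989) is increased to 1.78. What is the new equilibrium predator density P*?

P* ≈ 83.2

At the interior fixed point, setting dV/dt = 0 with V > 0 fixes P* = (prey growth rate)/(VP coefficient) — independent of the other coefficients.
With the change, P* = 1.78/0.0214 = 83.2; it rises from 46.2.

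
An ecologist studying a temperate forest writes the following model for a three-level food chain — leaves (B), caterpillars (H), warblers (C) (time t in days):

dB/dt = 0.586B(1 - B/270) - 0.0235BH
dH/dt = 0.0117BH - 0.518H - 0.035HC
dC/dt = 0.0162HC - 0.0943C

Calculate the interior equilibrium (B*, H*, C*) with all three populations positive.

B* ≈ 207, H* ≈ 5.82, C* ≈ 54.4

From dC/dt = 0: 0.0162H* = 0.0943, so H* = 5.82.
From dB/dt = 0: 0.586(1 - B*/270) = 0.0235·5.82, giving B* = 270·(1 - 0.233) = 207.
From dH/dt = 0: 0.0117·207 - 0.518 = 0.035C*, so C* = 1.9/0.035 = 54.4.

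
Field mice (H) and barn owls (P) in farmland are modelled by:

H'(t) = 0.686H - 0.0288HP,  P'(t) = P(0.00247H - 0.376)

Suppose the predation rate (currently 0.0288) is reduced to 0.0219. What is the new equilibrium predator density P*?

At the interior fixed point, setting dH/dt = 0 with H > 0 fixes P* = (prey growth rate)/(HP coefficient) — independent of the other coefficients.
With the change, P* = 0.686/0.0219 = 31.3; it rises from 23.8.

P* ≈ 31.3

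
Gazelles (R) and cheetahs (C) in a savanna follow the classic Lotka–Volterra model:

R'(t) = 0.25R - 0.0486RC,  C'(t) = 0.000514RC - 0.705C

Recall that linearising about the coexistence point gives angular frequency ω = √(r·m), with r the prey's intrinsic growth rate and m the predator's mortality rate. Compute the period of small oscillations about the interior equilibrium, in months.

T ≈ 15 months

Here r = 0.25 and m = 0.705, so r·m = 0.176.
ω = √0.176 = 0.42 per month, hence T = 2π/ω ≈ 15 months.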